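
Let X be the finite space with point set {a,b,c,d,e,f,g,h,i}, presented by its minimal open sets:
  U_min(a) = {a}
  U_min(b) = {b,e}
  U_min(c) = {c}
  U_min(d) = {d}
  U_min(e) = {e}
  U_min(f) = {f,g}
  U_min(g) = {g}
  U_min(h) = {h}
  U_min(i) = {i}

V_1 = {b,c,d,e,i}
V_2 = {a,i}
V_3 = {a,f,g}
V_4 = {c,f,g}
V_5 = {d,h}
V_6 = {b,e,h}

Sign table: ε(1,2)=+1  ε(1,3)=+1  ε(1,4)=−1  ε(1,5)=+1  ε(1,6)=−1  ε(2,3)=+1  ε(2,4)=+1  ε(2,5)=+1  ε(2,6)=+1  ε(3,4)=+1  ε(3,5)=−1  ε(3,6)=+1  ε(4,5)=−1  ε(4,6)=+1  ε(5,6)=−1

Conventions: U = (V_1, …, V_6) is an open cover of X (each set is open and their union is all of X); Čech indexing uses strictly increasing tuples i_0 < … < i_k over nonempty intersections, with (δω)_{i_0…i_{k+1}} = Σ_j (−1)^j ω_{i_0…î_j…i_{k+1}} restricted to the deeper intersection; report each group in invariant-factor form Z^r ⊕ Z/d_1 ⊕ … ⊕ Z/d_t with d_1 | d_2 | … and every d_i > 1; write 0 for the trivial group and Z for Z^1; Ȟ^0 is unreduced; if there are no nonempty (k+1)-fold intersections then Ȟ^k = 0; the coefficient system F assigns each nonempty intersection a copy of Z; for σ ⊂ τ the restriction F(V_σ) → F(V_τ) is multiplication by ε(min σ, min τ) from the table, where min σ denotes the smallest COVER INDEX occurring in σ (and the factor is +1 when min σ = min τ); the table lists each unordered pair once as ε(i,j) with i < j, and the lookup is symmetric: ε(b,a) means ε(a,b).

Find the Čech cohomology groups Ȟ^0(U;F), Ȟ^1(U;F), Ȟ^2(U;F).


Ȟ^0(U;F) ≅ 0, Ȟ^1(U;F) ≅ Z ⊕ Z/2, Ȟ^2(U;F) ≅ 0

nerve of the cover:
  V12={i} V14={c} V15={d} V16={b,e} V23={a} V34={f,g} V56={h}
C dims 6,7; δ0: rk 6, SNF 1^5·2
Ȟ^0 = (6 − 6) − 0 = 0, so Ȟ^0 ≅ 0
Ȟ^1 = (7 − 0) − 6 = 1 plus torsion [2], so Ȟ^1 ≅ Z ⊕ Z/2
Ȟ^2 = (0 − 0) − 0 = 0, so Ȟ^2 ≅ 0


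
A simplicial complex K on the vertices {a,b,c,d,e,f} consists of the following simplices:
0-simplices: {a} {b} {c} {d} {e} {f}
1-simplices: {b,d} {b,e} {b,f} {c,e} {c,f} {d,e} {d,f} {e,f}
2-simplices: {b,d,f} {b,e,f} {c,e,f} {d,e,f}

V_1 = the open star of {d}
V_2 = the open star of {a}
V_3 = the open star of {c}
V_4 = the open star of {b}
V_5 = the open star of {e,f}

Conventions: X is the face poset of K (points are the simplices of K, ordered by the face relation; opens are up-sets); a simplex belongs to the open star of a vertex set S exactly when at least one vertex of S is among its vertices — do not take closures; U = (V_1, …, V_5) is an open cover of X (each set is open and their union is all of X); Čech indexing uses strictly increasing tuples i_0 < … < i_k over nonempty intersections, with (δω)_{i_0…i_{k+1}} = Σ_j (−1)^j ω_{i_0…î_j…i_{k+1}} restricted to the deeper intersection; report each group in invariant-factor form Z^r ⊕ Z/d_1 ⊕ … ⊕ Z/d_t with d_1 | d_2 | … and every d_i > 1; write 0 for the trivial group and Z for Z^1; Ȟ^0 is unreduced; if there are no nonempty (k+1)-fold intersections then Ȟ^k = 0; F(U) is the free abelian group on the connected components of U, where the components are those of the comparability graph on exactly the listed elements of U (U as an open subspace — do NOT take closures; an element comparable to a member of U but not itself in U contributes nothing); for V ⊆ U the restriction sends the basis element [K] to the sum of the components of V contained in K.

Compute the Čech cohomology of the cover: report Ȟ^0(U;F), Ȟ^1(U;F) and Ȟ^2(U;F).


nonempty overlaps:
  V1={{d},{b,d},{d,e},{d,f},{b,d,f},{d,e,f}} V2={{a}} V3={{c},{c,e},{c,f},{c,e,f}} V4={{b},{b,d},{b,e},{b,f},{b,d,f},{b,e,f}} V5={{e},{f},{b,e},{b,f},{c,e},{c,f},{d,e},{d,f},{e,f},{b,d,f},{b,e,f},{c,e,f},{d,e,f}}
  V14={{b,d},{b,d,f}} V15={{d,e},{d,f},{b,d,f},{d,e,f}} V35={{c,e},{c,f},{c,e,f}} V45={{b,e},{b,f},{b,d,f},{b,e,f}}
  V145={{b,d,f}}
components per intersection:
  V1: {{d},{b,d},{d,e},{d,f},{b,d,f},{d,e,f}}
  V2: {{a}}
  V3: {{c},{c,e},{c,f},{c,e,f}}
  V4: {{b},{b,d},{b,e},{b,f},{b,d,f},{b,e,f}}
  V5: {{e},{f},{b,e},{b,f},{c,e},{c,f},{d,e},{d,f},{e,f},{b,d,f},{b,e,f},{c,e,f},{d,e,f}}
  V14: {{b,d},{b,d,f}}
  V15: {{d,e},{d,f},{b,d,f},{d,e,f}}
  V35: {{c,e},{c,f},{c,e,f}}
  V45: {{b,e},{b,f},{b,d,f},{b,e,f}}
  V145: {{b,d,f}}
C dims 5,4,1; δ0: rk 3, SNF 1^3; δ1: rk 1, SNF 1^1
degree 0: 5−3−0 = 2 → Ȟ^0 ≅ Z^2
degree 1: 4−1−3 = 0 → Ȟ^1 ≅ 0
degree 2: 1−0−1 = 0 → Ȟ^2 ≅ 0

Ȟ^0 = Z^2, Ȟ^1 = 0, Ȟ^2 = 0


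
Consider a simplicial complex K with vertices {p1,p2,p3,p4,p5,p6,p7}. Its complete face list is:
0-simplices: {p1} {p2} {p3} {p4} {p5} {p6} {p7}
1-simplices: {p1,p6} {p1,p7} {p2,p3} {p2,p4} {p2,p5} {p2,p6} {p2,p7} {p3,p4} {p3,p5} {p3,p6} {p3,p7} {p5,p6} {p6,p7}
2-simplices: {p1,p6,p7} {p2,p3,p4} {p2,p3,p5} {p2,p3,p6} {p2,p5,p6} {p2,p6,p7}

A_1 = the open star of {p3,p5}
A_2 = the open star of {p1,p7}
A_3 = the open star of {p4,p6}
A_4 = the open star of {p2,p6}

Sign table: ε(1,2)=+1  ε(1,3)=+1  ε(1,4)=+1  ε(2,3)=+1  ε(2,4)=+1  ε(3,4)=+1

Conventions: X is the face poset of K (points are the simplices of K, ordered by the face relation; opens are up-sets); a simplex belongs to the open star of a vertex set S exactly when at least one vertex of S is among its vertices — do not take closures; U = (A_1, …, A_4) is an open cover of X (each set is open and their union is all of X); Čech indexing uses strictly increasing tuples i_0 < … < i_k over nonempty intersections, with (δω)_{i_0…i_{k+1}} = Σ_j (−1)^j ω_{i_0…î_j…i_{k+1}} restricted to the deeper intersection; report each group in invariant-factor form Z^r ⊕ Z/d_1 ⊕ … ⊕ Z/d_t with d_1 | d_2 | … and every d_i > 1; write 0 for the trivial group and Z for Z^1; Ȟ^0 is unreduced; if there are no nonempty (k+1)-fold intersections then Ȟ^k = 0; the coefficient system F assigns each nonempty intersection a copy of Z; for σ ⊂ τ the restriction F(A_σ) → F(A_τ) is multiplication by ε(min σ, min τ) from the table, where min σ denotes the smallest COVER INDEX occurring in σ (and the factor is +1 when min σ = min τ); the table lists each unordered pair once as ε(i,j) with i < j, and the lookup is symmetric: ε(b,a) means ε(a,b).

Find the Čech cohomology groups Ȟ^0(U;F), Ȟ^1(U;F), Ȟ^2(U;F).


Ȟ^0(U;F) ≅ Z; Ȟ^1(U;F) ≅ Z; Ȟ^2(U;F) ≅ 0

nerve of the cover:
  A1={{p3},{p5},{p2,p3},{p2,p5},{p3,p4},{p3,p5},{p3,p6},{p3,p7},{p5,p6},{p2,p3,p4},{p2,p3,p5},{p2,p3,p6},{p2,p5,p6}} A2={{p1},{p7},{p1,p6},{p1,p7},{p2,p7},{p3,p7},{p6,p7},{p1,p6,p7},{p2,p6,p7}} A3={{p4},{p6},{p1,p6},{p2,p4},{p2,p6},{p3,p4},{p3,p6},{p5,p6},{p6,p7},{p1,p6,p7},{p2,p3,p4},{p2,p3,p6},{p2,p5,p6},{p2,p6,p7}} A4={{p2},{p6},{p1,p6},{p2,p3},{p2,p4},{p2,p5},{p2,p6},{p2,p7},{p3,p6},{p5,p6},{p6,p7},{p1,p6,p7},{p2,p3,p4},{p2,p3,p5},{p2,p3,p6},{p2,p5,p6},{p2,p6,p7}}
  A12={{p3,p7}} A13={{p3,p4},{p3,p6},{p5,p6},{p2,p3,p4},{p2,p3,p6},{p2,p5,p6}} A14={{p2,p3},{p2,p5},{p3,p6},{p5,p6},{p2,p3,p4},{p2,p3,p5},{p2,p3,p6},{p2,p5,p6}} A23={{p1,p6},{p6,p7},{p1,p6,p7},{p2,p6,p7}} A24={{p1,p6},{p2,p7},{p6,p7},{p1,p6,p7},{p2,p6,p7}} A34={{p6},{p1,p6},{p2,p4},{p2,p6},{p3,p6},{p5,p6},{p6,p7},{p1,p6,p7},{p2,p3,p4},{p2,p3,p6},{p2,p5,p6},{p2,p6,p7}}
  A134={{p3,p6},{p5,p6},{p2,p3,p4},{p2,p3,p6},{p2,p5,p6}} A234={{p1,p6},{p6,p7},{p1,p6,p7},{p2,p6,p7}}
C dims 4,6,2; δ0: rk 3, SNF 1^3; δ1: rk 2, SNF 1^2
Ȟ^0 = (4 − 3) − 0 = 1, so Ȟ^0 ≅ Z
Ȟ^1 = (6 − 2) − 3 = 1, so Ȟ^1 ≅ Z
Ȟ^2 = (2 − 0) − 2 = 0, so Ȟ^2 ≅ 0


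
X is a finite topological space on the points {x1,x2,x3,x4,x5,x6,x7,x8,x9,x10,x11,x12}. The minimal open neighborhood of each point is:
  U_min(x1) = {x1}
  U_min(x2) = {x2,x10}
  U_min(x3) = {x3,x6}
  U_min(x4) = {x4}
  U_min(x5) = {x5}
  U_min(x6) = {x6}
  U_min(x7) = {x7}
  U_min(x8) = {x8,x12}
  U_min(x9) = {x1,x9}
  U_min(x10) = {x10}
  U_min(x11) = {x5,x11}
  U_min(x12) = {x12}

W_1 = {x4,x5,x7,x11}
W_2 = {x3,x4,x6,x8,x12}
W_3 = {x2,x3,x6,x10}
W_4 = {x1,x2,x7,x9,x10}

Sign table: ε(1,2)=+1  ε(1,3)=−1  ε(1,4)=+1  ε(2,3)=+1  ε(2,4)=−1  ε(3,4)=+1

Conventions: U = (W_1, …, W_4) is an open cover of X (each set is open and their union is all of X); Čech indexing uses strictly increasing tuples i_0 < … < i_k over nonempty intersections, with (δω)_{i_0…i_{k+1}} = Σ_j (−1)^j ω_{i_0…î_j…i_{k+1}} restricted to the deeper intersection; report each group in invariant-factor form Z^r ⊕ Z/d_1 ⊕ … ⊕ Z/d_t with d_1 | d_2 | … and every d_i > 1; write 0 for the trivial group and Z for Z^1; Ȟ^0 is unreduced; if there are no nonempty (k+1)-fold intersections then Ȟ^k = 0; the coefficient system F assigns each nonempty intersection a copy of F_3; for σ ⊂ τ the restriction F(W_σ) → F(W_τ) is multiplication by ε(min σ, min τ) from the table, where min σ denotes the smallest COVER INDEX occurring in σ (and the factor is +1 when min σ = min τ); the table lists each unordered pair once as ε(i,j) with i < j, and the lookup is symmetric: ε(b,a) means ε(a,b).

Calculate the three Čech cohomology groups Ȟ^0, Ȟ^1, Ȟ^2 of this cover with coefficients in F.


nonempty intersections:
  W12={x4} W14={x7} W23={x3,x6} W34={x2,x10}
C dims 4,4; δ0: rk_F3 3
Ȟ^0: (4−3)−0=1 ⇒ Z/3
Ȟ^1: (4−0)−3=1 ⇒ Z/3
Ȟ^2: (0−0)−0=0 ⇒ 0

Ȟ^0(U;F) ≅ Z/3; Ȟ^1(U;F) ≅ Z/3; Ȟ^2(U;F) ≅ 0


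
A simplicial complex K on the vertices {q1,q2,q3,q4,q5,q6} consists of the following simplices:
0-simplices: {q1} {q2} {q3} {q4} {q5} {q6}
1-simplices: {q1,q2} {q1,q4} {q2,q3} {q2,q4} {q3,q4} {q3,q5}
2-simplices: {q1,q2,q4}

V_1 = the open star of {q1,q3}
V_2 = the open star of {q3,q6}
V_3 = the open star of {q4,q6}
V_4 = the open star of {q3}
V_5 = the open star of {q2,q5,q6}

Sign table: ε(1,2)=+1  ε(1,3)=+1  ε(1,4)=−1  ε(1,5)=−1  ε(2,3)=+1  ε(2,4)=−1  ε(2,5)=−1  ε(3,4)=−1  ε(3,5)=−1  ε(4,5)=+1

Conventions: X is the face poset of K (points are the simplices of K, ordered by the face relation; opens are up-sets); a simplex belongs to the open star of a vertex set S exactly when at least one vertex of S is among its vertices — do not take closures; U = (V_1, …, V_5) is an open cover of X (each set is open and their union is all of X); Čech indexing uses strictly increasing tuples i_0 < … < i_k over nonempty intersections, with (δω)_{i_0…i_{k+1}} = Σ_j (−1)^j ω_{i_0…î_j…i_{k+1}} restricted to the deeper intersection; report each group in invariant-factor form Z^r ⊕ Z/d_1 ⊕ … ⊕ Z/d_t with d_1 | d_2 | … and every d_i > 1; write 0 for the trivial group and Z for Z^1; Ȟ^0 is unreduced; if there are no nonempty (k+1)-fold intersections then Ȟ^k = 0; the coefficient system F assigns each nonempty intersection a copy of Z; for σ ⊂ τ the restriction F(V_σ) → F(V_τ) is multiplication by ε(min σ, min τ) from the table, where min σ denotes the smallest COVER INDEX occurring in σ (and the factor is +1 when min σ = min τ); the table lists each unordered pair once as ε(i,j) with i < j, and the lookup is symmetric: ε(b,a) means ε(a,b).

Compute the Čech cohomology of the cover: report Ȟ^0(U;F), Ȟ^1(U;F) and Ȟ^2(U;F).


Ȟ^0 = Z,  Ȟ^1 = 0,  Ȟ^2 = Z

cover nerve:
  V1={{q1},{q3},{q1,q2},{q1,q4},{q2,q3},{q3,q4},{q3,q5},{q1,q2,q4}} V2={{q3},{q6},{q2,q3},{q3,q4},{q3,q5}} V3={{q4},{q6},{q1,q4},{q2,q4},{q3,q4},{q1,q2,q4}} V4={{q3},{q2,q3},{q3,q4},{q3,q5}} V5={{q2},{q5},{q6},{q1,q2},{q2,q3},{q2,q4},{q3,q5},{q1,q2,q4}}
  V12={{q3},{q2,q3},{q3,q4},{q3,q5}} V13={{q1,q4},{q3,q4},{q1,q2,q4}} V14={{q3},{q2,q3},{q3,q4},{q3,q5}} V15={{q1,q2},{q2,q3},{q3,q5},{q1,q2,q4}} V23={{q6},{q3,q4}} V24={{q3},{q2,q3},{q3,q4},{q3,q5}} V25={{q6},{q2,q3},{q3,q5}} V34={{q3,q4}} V35={{q6},{q2,q4},{q1,q2,q4}} V45={{q2,q3},{q3,q5}}
  V123={{q3,q4}} V124={{q3},{q2,q3},{q3,q4},{q3,q5}} V125={{q2,q3},{q3,q5}} V134={{q3,q4}} V135={{q1,q2,q4}} V145={{q2,q3},{q3,q5}} V234={{q3,q4}} V235={{q6}} V245={{q2,q3},{q3,q5}}
  V1234={{q3,q4}} V1245={{q2,q3},{q3,q5}}
C dims 5,10,9,2; δ0: rk 4, SNF 1^4; δ1: rk 6, SNF 1^6; δ2: rk 2, SNF 1^2
Ȟ^0: (5−4)−0=1 ⇒ Z
Ȟ^1: (10−6)−4=0 ⇒ 0
Ȟ^2: (9−2)−6=1 ⇒ Z


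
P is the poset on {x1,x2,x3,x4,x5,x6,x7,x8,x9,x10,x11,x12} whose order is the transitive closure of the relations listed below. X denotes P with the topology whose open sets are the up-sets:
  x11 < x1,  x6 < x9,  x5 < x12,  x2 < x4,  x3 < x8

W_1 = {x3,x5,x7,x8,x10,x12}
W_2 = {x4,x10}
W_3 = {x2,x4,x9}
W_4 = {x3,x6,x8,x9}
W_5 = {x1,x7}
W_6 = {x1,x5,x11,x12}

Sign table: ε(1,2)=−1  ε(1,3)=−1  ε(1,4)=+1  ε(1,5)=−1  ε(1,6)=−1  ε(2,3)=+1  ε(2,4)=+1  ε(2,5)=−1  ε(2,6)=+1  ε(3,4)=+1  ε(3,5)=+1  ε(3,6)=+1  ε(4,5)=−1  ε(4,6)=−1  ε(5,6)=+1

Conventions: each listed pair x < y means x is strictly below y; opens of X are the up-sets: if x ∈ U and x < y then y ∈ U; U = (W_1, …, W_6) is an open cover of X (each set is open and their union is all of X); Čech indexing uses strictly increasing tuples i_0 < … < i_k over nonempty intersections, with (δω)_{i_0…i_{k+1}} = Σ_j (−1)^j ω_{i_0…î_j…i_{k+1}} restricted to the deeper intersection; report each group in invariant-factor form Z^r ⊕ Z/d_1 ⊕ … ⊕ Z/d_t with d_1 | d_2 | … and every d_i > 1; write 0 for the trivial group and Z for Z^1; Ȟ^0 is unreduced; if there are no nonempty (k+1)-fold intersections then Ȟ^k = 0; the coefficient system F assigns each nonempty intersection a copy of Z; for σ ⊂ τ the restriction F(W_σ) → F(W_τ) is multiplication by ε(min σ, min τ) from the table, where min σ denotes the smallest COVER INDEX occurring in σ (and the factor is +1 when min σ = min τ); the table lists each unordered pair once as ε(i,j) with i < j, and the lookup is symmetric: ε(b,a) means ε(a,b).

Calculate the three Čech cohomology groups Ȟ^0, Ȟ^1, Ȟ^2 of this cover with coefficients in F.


Ȟ^0(U;F) ≅ 0, Ȟ^1(U;F) ≅ Z ⊕ Z/2, Ȟ^2(U;F) ≅ 0

nerve of the cover:
  W12={x10} W14={x3,x8} W15={x7} W16={x5,x12} W23={x4} W34={x9} W56={x1}
C dims 6,7; δ0: rk 6, SNF 1^5·2
Ȟ^0 = (6 − 6) − 0 = 0, so Ȟ^0 ≅ 0
Ȟ^1 = (7 − 0) − 6 = 1 plus torsion [2], so Ȟ^1 ≅ Z ⊕ Z/2
Ȟ^2 = (0 − 0) − 0 = 0, so Ȟ^2 ≅ 0


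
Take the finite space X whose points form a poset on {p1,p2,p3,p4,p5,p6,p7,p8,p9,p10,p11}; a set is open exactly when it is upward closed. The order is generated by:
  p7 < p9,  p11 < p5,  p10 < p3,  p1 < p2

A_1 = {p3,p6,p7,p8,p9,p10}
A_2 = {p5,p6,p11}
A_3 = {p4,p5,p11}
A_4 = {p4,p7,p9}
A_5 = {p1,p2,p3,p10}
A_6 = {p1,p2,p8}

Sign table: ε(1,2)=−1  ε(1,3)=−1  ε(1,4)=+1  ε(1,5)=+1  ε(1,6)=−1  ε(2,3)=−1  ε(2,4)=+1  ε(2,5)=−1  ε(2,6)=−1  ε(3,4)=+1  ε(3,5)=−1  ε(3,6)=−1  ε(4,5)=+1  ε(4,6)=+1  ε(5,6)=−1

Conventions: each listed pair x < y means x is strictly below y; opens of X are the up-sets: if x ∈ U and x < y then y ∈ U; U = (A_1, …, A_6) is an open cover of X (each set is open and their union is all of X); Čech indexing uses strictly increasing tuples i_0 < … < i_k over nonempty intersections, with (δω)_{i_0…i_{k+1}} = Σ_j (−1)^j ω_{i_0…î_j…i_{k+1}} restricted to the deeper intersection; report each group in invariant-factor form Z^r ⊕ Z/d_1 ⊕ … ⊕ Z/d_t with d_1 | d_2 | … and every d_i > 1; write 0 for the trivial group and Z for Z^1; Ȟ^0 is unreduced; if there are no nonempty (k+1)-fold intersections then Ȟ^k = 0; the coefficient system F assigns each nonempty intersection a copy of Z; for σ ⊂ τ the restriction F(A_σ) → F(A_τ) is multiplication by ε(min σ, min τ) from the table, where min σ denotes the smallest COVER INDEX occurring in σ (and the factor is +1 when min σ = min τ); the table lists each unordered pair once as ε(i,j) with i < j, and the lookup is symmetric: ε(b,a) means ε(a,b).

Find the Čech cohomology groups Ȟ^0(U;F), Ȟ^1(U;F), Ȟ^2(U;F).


nonempty overlaps:
  A12={p6} A14={p7,p9} A15={p3,p10} A16={p8} A23={p5,p11} A34={p4} A56={p1,p2}
C dims 6,7; δ0: rk 5, SNF 1^5
degree 0: 6−5−0 = 1 → Ȟ^0 ≅ Z
degree 1: 7−0−5 = 2 → Ȟ^1 ≅ Z^2
degree 2: 0−0−0 = 0 → Ȟ^2 ≅ 0

Ȟ^0(U;F) ≅ Z,  Ȟ^1(U;F) ≅ Z^2,  Ȟ^2(U;F) ≅ 0


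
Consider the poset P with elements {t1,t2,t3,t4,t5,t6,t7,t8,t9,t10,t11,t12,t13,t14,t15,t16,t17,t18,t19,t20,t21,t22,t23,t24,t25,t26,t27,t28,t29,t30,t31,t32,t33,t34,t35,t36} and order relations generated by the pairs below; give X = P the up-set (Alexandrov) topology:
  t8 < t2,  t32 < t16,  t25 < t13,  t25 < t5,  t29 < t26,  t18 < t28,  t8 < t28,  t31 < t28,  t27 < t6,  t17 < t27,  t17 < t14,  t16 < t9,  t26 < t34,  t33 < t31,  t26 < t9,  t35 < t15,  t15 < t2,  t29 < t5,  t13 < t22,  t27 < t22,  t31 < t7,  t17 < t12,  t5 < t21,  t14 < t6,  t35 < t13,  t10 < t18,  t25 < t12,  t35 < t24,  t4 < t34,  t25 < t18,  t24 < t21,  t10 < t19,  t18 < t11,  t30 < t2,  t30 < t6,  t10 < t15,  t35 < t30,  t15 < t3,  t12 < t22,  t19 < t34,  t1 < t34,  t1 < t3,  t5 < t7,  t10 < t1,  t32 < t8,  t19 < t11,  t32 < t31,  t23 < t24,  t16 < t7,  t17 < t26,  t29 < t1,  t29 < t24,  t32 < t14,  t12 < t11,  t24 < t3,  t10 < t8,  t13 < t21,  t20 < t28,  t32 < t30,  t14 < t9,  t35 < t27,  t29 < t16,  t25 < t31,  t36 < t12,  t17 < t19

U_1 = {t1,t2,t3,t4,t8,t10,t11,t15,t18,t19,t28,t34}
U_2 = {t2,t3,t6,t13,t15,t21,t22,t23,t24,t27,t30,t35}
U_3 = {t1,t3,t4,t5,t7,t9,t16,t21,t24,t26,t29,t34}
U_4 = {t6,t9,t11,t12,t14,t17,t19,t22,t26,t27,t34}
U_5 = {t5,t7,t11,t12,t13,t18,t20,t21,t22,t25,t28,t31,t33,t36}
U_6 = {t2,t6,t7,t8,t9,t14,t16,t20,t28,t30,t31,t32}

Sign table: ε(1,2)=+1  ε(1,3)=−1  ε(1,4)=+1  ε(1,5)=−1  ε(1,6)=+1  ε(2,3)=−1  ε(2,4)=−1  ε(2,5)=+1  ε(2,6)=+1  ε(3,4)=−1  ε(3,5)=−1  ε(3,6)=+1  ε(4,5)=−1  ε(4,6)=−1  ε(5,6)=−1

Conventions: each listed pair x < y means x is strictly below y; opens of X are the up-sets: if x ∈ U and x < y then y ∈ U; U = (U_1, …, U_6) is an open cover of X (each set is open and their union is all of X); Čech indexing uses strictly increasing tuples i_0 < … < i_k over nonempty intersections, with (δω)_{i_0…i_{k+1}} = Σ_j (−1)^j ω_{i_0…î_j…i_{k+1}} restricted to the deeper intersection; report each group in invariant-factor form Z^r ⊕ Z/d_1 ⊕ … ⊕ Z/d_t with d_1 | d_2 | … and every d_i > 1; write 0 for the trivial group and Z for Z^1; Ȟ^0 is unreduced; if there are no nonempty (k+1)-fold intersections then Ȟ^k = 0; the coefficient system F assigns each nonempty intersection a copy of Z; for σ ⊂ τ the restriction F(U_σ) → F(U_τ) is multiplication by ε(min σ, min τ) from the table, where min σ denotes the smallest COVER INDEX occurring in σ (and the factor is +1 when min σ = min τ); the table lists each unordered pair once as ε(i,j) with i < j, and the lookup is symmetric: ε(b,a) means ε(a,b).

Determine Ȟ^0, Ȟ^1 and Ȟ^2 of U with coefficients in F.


nonempty overlaps:
  U12={t2,t3,t15} U13={t1,t3,t4,t34} U14={t11,t19,t34} U15={t11,t18,t28} U16={t2,t8,t28} U23={t3,t21,t24} U24={t6,t22,t27} U25={t13,t21,t22} U26={t2,t6,t30} U34={t9,t26,t34} U35={t5,t7,t21} U36={t7,t9,t16} U45={t11,t12,t22} U46={t6,t9,t14} U56={t7,t20,t28,t31}
  U123={t3} U126={t2} U134={t34} U145={t11} U156={t28} U235={t21} U245={t22} U246={t6} U346={t9} U356={t7}
C dims 6,15,10; δ0: rk 6, SNF 1^5·2; δ1: rk 9, SNF 1^9
degree 0: 6−6−0 = 0 → Ȟ^0 ≅ 0
degree 1: 15−9−6 = 0 plus torsion [2] → Ȟ^1 ≅ Z/2
degree 2: 10−0−9 = 1 → Ȟ^2 ≅ Z

Ȟ^0(U;F) ≅ 0,  Ȟ^1(U;F) ≅ Z/2,  Ȟ^2(U;F) ≅ Z


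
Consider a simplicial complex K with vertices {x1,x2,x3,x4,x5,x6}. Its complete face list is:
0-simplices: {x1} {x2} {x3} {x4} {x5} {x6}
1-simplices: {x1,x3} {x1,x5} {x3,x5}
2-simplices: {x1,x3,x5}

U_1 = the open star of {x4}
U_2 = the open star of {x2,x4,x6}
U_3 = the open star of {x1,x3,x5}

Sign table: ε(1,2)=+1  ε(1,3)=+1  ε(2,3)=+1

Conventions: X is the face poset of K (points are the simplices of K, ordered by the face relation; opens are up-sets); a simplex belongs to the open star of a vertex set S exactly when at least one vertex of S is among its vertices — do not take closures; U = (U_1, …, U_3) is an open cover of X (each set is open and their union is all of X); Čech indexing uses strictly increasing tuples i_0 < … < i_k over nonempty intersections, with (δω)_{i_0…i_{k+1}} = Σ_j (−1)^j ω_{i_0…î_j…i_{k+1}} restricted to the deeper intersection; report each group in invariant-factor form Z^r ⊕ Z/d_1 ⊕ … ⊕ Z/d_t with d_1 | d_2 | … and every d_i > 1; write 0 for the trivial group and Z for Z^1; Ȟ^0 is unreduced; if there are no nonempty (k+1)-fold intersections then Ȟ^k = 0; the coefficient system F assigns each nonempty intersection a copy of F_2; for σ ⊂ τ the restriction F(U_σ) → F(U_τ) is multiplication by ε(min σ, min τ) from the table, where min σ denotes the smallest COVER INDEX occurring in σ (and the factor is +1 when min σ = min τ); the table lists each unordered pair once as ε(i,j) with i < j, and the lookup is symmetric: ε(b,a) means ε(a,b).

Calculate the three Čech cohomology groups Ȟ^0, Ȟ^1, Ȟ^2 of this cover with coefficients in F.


Ȟ^0 ≅ Z/2 ⊕ Z/2,  Ȟ^1 ≅ 0,  Ȟ^2 ≅ 0

nonempty overlaps:
  U1={{x4}} U2={{x2},{x4},{x6}} U3={{x1},{x3},{x5},{x1,x3},{x1,x5},{x3,x5},{x1,x3,x5}}
  U12={{x4}}
C dims 3,1; δ0: rk_F2 1
degree 0: 3−1−0 = 2 → Ȟ^0 ≅ Z/2 ⊕ Z/2
degree 1: 1−0−1 = 0 → Ȟ^1 ≅ 0
degree 2: 0−0−0 = 0 → Ȟ^2 ≅ 0


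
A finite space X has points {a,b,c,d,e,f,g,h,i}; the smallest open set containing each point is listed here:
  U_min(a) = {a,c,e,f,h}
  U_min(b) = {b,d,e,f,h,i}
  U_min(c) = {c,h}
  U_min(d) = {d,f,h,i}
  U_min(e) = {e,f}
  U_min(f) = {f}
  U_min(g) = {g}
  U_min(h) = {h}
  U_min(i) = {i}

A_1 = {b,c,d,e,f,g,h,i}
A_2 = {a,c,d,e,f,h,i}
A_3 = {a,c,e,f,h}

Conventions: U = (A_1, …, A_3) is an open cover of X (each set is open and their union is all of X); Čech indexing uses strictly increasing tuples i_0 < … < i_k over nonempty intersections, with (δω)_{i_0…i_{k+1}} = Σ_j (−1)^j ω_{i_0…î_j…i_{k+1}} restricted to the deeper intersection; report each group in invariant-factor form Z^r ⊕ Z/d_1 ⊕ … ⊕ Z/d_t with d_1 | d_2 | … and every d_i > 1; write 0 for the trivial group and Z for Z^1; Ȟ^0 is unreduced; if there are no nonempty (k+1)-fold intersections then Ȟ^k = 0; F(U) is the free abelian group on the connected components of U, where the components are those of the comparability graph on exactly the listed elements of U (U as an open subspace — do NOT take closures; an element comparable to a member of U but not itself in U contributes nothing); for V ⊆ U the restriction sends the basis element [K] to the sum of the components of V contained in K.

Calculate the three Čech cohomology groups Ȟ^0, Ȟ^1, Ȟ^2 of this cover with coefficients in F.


Ȟ^0 ≅ Z^2; Ȟ^1 ≅ 0; Ȟ^2 ≅ 0

intersection data:
  A12={c,d,e,f,h,i} A13={c,e,f,h} A23={a,c,e,f,h}
  A123={c,e,f,h}
components per intersection:
  A1: {b,c,d,e,f,h,i} {g}
  A2: {a,c,d,e,f,h,i}
  A3: {a,c,e,f,h}
  A12: {c,d,e,f,h,i}
  A13: {c,h} {e,f}
  A23: {a,c,e,f,h}
  A123: {c,h} {e,f}
C dims 4,4,2; δ0: rk 2, SNF 1^2; δ1: rk 2, SNF 1^2
Ȟ^0 = (4 − 2) − 0 = 2, so Ȟ^0 ≅ Z^2
Ȟ^1 = (4 − 2) − 2 = 0, so Ȟ^1 ≅ 0
Ȟ^2 = (2 − 0) − 2 = 0, so Ȟ^2 ≅ 0


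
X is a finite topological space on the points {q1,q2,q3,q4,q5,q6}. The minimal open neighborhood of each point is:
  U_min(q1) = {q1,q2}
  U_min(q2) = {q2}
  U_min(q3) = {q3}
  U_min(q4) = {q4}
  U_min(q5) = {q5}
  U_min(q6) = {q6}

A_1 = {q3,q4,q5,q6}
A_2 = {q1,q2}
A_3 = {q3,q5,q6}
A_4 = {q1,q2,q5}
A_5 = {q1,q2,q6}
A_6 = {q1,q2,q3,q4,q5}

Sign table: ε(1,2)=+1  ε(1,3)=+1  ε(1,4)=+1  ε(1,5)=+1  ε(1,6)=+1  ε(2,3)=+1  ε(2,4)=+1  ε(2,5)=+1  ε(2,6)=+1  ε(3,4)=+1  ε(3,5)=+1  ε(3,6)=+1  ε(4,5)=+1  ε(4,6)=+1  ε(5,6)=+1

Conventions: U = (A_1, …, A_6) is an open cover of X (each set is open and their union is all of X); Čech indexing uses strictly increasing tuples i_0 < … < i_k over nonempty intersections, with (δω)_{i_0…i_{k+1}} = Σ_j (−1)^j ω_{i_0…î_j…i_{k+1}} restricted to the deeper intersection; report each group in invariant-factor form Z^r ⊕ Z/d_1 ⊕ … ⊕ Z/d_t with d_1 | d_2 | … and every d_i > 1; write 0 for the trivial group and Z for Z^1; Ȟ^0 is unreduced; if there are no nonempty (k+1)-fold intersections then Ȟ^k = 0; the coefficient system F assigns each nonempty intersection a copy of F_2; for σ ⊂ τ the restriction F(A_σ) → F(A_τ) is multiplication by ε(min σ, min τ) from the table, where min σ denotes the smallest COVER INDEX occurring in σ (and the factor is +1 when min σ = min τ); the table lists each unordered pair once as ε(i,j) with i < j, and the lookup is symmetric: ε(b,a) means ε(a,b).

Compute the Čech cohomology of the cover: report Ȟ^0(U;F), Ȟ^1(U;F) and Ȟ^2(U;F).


intersection data:
  A13={q3,q5,q6} A14={q5} A15={q6} A16={q3,q4,q5} A24={q1,q2} A25={q1,q2} A26={q1,q2} A34={q5} A35={q6} A36={q3,q5} A45={q1,q2} A46={q1,q2,q5} A56={q1,q2}
  A134={q5} A135={q6} A136={q3,q5} A146={q5} A245={q1,q2} A246={q1,q2} A256={q1,q2} A346={q5} A456={q1,q2}
  A1346={q5} A2456={q1,q2}
C dims 6,13,9,2; δ0: rk_F2 5; δ1: rk_F2 7; δ2: rk_F2 2
Ȟ^0 = (6 − 5) − 0 = 1, so Ȟ^0 ≅ Z/2
Ȟ^1 = (13 − 7) − 5 = 1, so Ȟ^1 ≅ Z/2
Ȟ^2 = (9 − 2) − 7 = 0, so Ȟ^2 ≅ 0

Ȟ^0 ≅ Z/2; Ȟ^1 ≅ Z/2; Ȟ^2 ≅ 0


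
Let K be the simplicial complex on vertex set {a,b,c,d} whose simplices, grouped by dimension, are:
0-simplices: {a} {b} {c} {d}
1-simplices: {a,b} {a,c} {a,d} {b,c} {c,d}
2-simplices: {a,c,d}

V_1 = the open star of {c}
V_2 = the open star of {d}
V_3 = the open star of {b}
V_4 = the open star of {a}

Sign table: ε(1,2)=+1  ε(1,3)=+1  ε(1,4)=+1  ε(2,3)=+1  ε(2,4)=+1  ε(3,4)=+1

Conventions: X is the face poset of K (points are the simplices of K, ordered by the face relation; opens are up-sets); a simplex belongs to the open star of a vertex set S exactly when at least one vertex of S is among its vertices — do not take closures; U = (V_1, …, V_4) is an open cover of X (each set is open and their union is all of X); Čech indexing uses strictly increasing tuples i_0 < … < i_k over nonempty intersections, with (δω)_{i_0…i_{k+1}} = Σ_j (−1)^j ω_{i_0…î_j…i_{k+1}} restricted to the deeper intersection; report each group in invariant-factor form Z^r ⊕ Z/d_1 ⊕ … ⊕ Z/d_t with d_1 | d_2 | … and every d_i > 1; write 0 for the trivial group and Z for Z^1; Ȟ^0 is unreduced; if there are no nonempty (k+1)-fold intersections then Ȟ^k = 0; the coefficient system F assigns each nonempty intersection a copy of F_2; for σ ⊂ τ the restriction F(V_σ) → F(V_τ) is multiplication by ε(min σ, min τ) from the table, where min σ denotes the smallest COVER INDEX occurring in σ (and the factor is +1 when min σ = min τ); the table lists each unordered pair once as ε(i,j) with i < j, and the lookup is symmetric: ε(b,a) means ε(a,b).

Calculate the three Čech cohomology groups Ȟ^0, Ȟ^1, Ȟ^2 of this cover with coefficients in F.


Ȟ^0(U;F) ≅ Z/2,  Ȟ^1(U;F) ≅ Z/2,  Ȟ^2(U;F) ≅ 0

nonempty intersections:
  V1={{c},{a,c},{b,c},{c,d},{a,c,d}} V2={{d},{a,d},{c,d},{a,c,d}} V3={{b},{a,b},{b,c}} V4={{a},{a,b},{a,c},{a,d},{a,c,d}}
  V12={{c,d},{a,c,d}} V13={{b,c}} V14={{a,c},{a,c,d}} V24={{a,d},{a,c,d}} V34={{a,b}}
  V124={{a,c,d}}
C dims 4,5,1; δ0: rk_F2 3; δ1: rk_F2 1
Ȟ^0: (4−3)−0=1 ⇒ Z/2
Ȟ^1: (5−1)−3=1 ⇒ Z/2
Ȟ^2: (1−0)−1=0 ⇒ 0


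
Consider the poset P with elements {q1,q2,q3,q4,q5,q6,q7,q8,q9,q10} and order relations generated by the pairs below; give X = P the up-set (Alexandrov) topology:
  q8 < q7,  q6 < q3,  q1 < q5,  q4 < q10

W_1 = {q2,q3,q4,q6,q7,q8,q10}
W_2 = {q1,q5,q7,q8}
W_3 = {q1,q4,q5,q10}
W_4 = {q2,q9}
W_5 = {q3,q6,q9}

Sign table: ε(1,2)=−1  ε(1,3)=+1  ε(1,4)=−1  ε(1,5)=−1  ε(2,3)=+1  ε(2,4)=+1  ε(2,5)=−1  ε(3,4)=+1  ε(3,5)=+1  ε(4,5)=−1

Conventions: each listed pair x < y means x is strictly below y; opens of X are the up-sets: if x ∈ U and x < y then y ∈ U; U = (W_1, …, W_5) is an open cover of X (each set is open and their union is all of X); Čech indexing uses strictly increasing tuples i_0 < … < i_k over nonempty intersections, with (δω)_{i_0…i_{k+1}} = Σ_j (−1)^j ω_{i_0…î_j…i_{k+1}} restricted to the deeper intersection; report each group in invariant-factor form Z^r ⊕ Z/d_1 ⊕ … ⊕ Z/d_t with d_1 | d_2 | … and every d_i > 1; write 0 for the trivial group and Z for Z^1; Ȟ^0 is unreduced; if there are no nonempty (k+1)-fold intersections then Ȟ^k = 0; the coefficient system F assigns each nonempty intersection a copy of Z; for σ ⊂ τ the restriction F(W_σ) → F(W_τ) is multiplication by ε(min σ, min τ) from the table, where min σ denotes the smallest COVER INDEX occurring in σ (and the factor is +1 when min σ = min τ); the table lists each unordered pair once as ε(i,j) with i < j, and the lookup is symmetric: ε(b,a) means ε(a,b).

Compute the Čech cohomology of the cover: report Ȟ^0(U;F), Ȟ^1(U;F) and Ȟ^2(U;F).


Ȟ^0 = 0, Ȟ^1 = Z ⊕ Z/2, Ȟ^2 = 0

cover nerve:
  W12={q7,q8} W13={q4,q10} W14={q2} W15={q3,q6} W23={q1,q5} W45={q9}
C dims 5,6; δ0: rk 5, SNF 1^4·2
Ȟ^0: (5−5)−0=0 ⇒ 0
Ȟ^1: (6−0)−5=1 plus torsion [2] ⇒ Z ⊕ Z/2
Ȟ^2: (0−0)−0=0 ⇒ 0


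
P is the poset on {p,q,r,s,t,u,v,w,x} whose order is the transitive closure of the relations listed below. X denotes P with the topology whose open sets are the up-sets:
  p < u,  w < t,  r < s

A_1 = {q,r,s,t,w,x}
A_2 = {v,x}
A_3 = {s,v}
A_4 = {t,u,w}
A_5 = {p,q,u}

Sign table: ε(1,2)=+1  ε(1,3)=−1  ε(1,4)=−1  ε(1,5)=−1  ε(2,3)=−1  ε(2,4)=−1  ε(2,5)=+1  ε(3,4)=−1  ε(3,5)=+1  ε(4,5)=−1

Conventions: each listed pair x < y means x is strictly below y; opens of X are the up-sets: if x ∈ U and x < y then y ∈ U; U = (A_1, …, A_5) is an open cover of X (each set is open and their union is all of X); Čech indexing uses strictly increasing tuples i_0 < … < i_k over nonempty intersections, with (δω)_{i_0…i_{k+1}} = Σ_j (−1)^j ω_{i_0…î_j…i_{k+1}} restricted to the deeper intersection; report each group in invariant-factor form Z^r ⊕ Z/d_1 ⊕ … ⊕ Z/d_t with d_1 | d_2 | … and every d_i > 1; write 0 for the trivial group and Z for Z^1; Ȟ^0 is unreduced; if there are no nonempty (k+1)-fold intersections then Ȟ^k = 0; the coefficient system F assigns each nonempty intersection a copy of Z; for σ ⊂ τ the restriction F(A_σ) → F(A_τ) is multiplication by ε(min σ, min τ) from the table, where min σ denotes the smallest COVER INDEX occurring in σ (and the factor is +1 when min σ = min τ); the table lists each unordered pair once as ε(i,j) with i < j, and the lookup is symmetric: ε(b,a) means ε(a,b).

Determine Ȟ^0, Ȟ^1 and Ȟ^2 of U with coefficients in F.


nerve simplices:
  A12={x} A13={s} A14={t,w} A15={q} A23={v} A45={u}
C dims 5,6; δ0: rk 5, SNF 1^4·2
degree 0: 5−5−0 = 0 → Ȟ^0 ≅ 0
degree 1: 6−0−5 = 1 plus torsion [2] → Ȟ^1 ≅ Z ⊕ Z/2
degree 2: 0−0−0 = 0 → Ȟ^2 ≅ 0

Ȟ^0(U;F) ≅ 0, Ȟ^1(U;F) ≅ Z ⊕ Z/2, Ȟ^2(U;F) ≅ 0


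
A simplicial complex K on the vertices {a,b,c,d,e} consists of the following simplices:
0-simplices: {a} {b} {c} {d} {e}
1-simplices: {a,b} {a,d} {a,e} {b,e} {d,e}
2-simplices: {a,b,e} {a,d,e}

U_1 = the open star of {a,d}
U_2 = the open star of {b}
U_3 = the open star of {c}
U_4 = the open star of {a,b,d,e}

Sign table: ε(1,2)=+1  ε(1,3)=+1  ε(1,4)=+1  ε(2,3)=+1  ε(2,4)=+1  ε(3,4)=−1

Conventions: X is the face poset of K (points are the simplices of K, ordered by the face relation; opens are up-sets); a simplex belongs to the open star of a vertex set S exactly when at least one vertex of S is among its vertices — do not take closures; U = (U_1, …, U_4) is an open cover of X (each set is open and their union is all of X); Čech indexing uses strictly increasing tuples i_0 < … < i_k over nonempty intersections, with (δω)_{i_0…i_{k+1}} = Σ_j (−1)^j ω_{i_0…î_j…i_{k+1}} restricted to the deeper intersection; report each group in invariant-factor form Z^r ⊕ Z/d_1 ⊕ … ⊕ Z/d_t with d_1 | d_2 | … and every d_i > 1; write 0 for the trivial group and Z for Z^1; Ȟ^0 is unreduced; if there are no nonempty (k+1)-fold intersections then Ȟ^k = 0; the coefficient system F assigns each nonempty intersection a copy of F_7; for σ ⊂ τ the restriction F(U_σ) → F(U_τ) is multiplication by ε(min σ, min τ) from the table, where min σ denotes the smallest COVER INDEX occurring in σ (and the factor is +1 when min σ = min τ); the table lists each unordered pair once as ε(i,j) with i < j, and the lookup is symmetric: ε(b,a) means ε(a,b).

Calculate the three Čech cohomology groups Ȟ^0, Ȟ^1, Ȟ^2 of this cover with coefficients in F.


intersection data:
  U1={{a},{d},{a,b},{a,d},{a,e},{d,e},{a,b,e},{a,d,e}} U2={{b},{a,b},{b,e},{a,b,e}} U3={{c}} U4={{a},{b},{d},{e},{a,b},{a,d},{a,e},{b,e},{d,e},{a,b,e},{a,d,e}}
  U12={{a,b},{a,b,e}} U14={{a},{d},{a,b},{a,d},{a,e},{d,e},{a,b,e},{a,d,e}} U24={{b},{a,b},{b,e},{a,b,e}}
  U124={{a,b},{a,b,e}}
C dims 4,3,1; δ0: rk_F7 2; δ1: rk_F7 1
Ȟ^0 = (4 − 2) − 0 = 2, so Ȟ^0 ≅ Z/7 ⊕ Z/7
Ȟ^1 = (3 − 1) − 2 = 0, so Ȟ^1 ≅ 0
Ȟ^2 = (1 − 0) − 1 = 0, so Ȟ^2 ≅ 0

Ȟ^0(U;F) ≅ Z/7 ⊕ Z/7; Ȟ^1(U;F) ≅ 0; Ȟ^2(U;F) ≅ 0


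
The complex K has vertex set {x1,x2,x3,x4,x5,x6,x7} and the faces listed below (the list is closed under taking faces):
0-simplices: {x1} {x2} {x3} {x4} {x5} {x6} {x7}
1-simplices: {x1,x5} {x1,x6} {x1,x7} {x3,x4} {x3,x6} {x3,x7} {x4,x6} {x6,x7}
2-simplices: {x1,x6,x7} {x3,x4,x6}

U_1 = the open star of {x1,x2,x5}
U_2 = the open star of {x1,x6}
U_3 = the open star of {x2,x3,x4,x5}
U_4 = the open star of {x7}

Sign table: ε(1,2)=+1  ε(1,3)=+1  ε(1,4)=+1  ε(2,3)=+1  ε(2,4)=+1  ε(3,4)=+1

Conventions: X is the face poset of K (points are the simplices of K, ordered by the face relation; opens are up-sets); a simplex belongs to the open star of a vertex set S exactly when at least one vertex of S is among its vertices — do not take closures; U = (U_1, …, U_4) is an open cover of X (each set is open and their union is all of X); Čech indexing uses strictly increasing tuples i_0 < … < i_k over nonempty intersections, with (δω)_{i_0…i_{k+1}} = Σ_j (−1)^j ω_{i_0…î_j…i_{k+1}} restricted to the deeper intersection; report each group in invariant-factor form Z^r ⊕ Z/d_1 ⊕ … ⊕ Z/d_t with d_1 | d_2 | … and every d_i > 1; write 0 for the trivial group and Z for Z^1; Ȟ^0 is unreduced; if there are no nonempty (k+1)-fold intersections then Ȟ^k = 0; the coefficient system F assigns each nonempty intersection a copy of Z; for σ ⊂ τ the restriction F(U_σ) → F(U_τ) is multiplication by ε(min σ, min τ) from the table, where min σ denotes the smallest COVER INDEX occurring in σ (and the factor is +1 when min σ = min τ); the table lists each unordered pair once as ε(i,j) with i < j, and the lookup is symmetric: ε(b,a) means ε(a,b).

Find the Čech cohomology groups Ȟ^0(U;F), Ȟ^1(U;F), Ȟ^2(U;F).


Ȟ^0 ≅ Z; Ȟ^1 ≅ Z; Ȟ^2 ≅ 0

nonempty intersections:
  U1={{x1},{x2},{x5},{x1,x5},{x1,x6},{x1,x7},{x1,x6,x7}} U2={{x1},{x6},{x1,x5},{x1,x6},{x1,x7},{x3,x6},{x4,x6},{x6,x7},{x1,x6,x7},{x3,x4,x6}} U3={{x2},{x3},{x4},{x5},{x1,x5},{x3,x4},{x3,x6},{x3,x7},{x4,x6},{x3,x4,x6}} U4={{x7},{x1,x7},{x3,x7},{x6,x7},{x1,x6,x7}}
  U12={{x1},{x1,x5},{x1,x6},{x1,x7},{x1,x6,x7}} U13={{x2},{x5},{x1,x5}} U14={{x1,x7},{x1,x6,x7}} U23={{x1,x5},{x3,x6},{x4,x6},{x3,x4,x6}} U24={{x1,x7},{x6,x7},{x1,x6,x7}} U34={{x3,x7}}
  U123={{x1,x5}} U124={{x1,x7},{x1,x6,x7}}
C dims 4,6,2; δ0: rk 3, SNF 1^3; δ1: rk 2, SNF 1^2
Ȟ^0: (4−3)−0=1 ⇒ Z
Ȟ^1: (6−2)−3=1 ⇒ Z
Ȟ^2: (2−0)−2=0 ⇒ 0


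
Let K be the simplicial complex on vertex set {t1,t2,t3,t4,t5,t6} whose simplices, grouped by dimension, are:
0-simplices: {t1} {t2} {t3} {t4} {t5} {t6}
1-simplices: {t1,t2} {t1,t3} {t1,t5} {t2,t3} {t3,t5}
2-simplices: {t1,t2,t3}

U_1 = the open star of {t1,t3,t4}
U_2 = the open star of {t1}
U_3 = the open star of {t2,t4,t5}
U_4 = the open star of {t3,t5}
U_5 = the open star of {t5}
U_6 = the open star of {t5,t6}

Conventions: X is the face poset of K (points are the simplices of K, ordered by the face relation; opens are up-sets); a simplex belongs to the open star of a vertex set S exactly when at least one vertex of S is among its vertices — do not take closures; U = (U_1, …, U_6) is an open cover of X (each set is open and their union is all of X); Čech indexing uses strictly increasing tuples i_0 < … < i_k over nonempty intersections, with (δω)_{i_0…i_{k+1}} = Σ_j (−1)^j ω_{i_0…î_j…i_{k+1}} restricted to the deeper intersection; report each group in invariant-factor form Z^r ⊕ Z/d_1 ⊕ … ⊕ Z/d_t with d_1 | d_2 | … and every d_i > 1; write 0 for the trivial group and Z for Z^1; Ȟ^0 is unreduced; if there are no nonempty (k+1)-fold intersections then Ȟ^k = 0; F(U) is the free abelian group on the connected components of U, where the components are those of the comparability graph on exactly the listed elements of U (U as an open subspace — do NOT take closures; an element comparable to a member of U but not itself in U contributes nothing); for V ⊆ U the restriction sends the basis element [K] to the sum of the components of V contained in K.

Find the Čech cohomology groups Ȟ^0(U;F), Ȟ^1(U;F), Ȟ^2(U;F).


Ȟ^0 = Z^3, Ȟ^1 = Z, Ȟ^2 = 0

intersection data:
  U1={{t1},{t3},{t4},{t1,t2},{t1,t3},{t1,t5},{t2,t3},{t3,t5},{t1,t2,t3}} U2={{t1},{t1,t2},{t1,t3},{t1,t5},{t1,t2,t3}} U3={{t2},{t4},{t5},{t1,t2},{t1,t5},{t2,t3},{t3,t5},{t1,t2,t3}} U4={{t3},{t5},{t1,t3},{t1,t5},{t2,t3},{t3,t5},{t1,t2,t3}} U5={{t5},{t1,t5},{t3,t5}} U6={{t5},{t6},{t1,t5},{t3,t5}}
  U12={{t1},{t1,t2},{t1,t3},{t1,t5},{t1,t2,t3}} U13={{t4},{t1,t2},{t1,t5},{t2,t3},{t3,t5},{t1,t2,t3}} U14={{t3},{t1,t3},{t1,t5},{t2,t3},{t3,t5},{t1,t2,t3}} U15={{t1,t5},{t3,t5}} U16={{t1,t5},{t3,t5}} U23={{t1,t2},{t1,t5},{t1,t2,t3}} U24={{t1,t3},{t1,t5},{t1,t2,t3}} U25={{t1,t5}} U26={{t1,t5}} U34={{t5},{t1,t5},{t2,t3},{t3,t5},{t1,t2,t3}} U35={{t5},{t1,t5},{t3,t5}} U36={{t5},{t1,t5},{t3,t5}} U45={{t5},{t1,t5},{t3,t5}} U46={{t5},{t1,t5},{t3,t5}} U56={{t5},{t1,t5},{t3,t5}}
  U123={{t1,t2},{t1,t5},{t1,t2,t3}} U124={{t1,t3},{t1,t5},{t1,t2,t3}} U125={{t1,t5}} U126={{t1,t5}} U134={{t1,t5},{t2,t3},{t3,t5},{t1,t2,t3}} U135={{t1,t5},{t3,t5}} U136={{t1,t5},{t3,t5}} U145={{t1,t5},{t3,t5}} U146={{t1,t5},{t3,t5}} U156={{t1,t5},{t3,t5}} U234={{t1,t5},{t1,t2,t3}} U235={{t1,t5}} U236={{t1,t5}} U245={{t1,t5}} U246={{t1,t5}} U256={{t1,t5}} U345={{t5},{t1,t5},{t3,t5}} U346={{t5},{t1,t5},{t3,t5}} U356={{t5},{t1,t5},{t3,t5}} U456={{t5},{t1,t5},{t3,t5}}
  U1234={{t1,t5},{t1,t2,t3}} U1235={{t1,t5}} U1236={{t1,t5}} U1245={{t1,t5}} U1246={{t1,t5}} U1256={{t1,t5}} U1345={{t1,t5},{t3,t5}} U1346={{t1,t5},{t3,t5}} U1356={{t1,t5},{t3,t5}} U1456={{t1,t5},{t3,t5}} U2345={{t1,t5}} U2346={{t1,t5}} U2356={{t1,t5}} U2456={{t1,t5}} U3456={{t5},{t1,t5},{t3,t5}}
  U12345={{t1,t5}} U12346={{t1,t5}} U12356={{t1,t5}} U12456={{t1,t5}} U13456={{t1,t5},{t3,t5}} U23456={{t1,t5}}
  U123456={{t1,t5}}
components per intersection:
  U1: {{t1},{t3},{t1,t2},{t1,t3},{t1,t5},{t2,t3},{t3,t5},{t1,t2,t3}} {{t4}}
  U2: {{t1},{t1,t2},{t1,t3},{t1,t5},{t1,t2,t3}}
  U3: {{t2},{t1,t2},{t2,t3},{t1,t2,t3}} {{t4}} {{t5},{t1,t5},{t3,t5}}
  U4: {{t3},{t5},{t1,t3},{t1,t5},{t2,t3},{t3,t5},{t1,t2,t3}}
  U5: {{t5},{t1,t5},{t3,t5}}
  U6: {{t5},{t1,t5},{t3,t5}} {{t6}}
  U12: {{t1},{t1,t2},{t1,t3},{t1,t5},{t1,t2,t3}}
  U13: {{t4}} {{t1,t2},{t2,t3},{t1,t2,t3}} {{t1,t5}} {{t3,t5}}
  U14: {{t3},{t1,t3},{t2,t3},{t3,t5},{t1,t2,t3}} {{t1,t5}}
  U15: {{t1,t5}} {{t3,t5}}
  U16: {{t1,t5}} {{t3,t5}}
  U23: {{t1,t2},{t1,t2,t3}} {{t1,t5}}
  U24: {{t1,t3},{t1,t2,t3}} {{t1,t5}}
  U25: {{t1,t5}}
  U26: {{t1,t5}}
  U34: {{t5},{t1,t5},{t3,t5}} {{t2,t3},{t1,t2,t3}}
  U35: {{t5},{t1,t5},{t3,t5}}
  U36: {{t5},{t1,t5},{t3,t5}}
  U45: {{t5},{t1,t5},{t3,t5}}
  U46: {{t5},{t1,t5},{t3,t5}}
  U56: {{t5},{t1,t5},{t3,t5}}
  U123: {{t1,t2},{t1,t2,t3}} {{t1,t5}}
  U124: {{t1,t3},{t1,t2,t3}} {{t1,t5}}
  U125: {{t1,t5}}
  U126: {{t1,t5}}
  U134: {{t1,t5}} {{t2,t3},{t1,t2,t3}} {{t3,t5}}
  U135: {{t1,t5}} {{t3,t5}}
  U136: {{t1,t5}} {{t3,t5}}
  U145: {{t1,t5}} {{t3,t5}}
  U146: {{t1,t5}} {{t3,t5}}
  U156: {{t1,t5}} {{t3,t5}}
  U234: {{t1,t5}} {{t1,t2,t3}}
  U235: {{t1,t5}}
  U236: {{t1,t5}}
  U245: {{t1,t5}}
  U246: {{t1,t5}}
  U256: {{t1,t5}}
  U345: {{t5},{t1,t5},{t3,t5}}
  U346: {{t5},{t1,t5},{t3,t5}}
  U356: {{t5},{t1,t5},{t3,t5}}
  U456: {{t5},{t1,t5},{t3,t5}}
  U1234: {{t1,t5}} {{t1,t2,t3}}
  U1235: {{t1,t5}}
  U1236: {{t1,t5}}
  U1245: {{t1,t5}}
  U1246: {{t1,t5}}
  U1256: {{t1,t5}}
  U1345: {{t1,t5}} {{t3,t5}}
  U1346: {{t1,t5}} {{t3,t5}}
  U1356: {{t1,t5}} {{t3,t5}}
  U1456: {{t1,t5}} {{t3,t5}}
  U2345: {{t1,t5}}
  U2346: {{t1,t5}}
  U2356: {{t1,t5}}
  U2456: {{t1,t5}}
  U3456: {{t5},{t1,t5},{t3,t5}}
  U12345: {{t1,t5}}
  U12346: {{t1,t5}}
  U12356: {{t1,t5}}
  U12456: {{t1,t5}}
  U13456: {{t1,t5}} {{t3,t5}}
  U23456: {{t1,t5}}
  U123456: {{t1,t5}}
C dims 10,24,30,20; δ0: rk 7, SNF 1^7; δ1: rk 16, SNF 1^16; δ2: rk 14, SNF 1^14
Ȟ^0 = (10 − 7) − 0 = 3, so Ȟ^0 ≅ Z^3
Ȟ^1 = (24 − 16) − 7 = 1, so Ȟ^1 ≅ Z
Ȟ^2 = (30 − 14) − 16 = 0, so Ȟ^2 ≅ 0
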